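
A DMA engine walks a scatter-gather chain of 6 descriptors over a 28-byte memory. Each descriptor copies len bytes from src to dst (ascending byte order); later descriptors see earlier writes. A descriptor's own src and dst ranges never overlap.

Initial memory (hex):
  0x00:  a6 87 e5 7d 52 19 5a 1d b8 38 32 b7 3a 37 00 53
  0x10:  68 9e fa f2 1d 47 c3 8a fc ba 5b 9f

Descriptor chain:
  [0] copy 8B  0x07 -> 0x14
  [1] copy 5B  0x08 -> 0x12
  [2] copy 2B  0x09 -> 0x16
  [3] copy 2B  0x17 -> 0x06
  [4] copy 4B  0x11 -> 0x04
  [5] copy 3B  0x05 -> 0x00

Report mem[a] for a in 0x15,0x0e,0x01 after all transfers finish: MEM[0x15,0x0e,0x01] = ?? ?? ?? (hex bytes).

MEM[0x15,0x0e,0x01] = b7 00 38

D0: mem[0x14..0x1b] <- [1d b8 38 32 b7 3a 37 00]
D1: mem[0x12..0x16] <- [b8 38 32 b7 3a]
D2: mem[0x16..0x17] <- [38 32]
D3: mem[0x06..0x07] <- [32 b7]
D4: mem[0x04..0x07] <- [9e b8 38 32]
D5: mem[0x00..0x02] <- [b8 38 32]
query mem[0x15]=0xb7, mem[0x0e]=0x00, mem[0x01]=0x38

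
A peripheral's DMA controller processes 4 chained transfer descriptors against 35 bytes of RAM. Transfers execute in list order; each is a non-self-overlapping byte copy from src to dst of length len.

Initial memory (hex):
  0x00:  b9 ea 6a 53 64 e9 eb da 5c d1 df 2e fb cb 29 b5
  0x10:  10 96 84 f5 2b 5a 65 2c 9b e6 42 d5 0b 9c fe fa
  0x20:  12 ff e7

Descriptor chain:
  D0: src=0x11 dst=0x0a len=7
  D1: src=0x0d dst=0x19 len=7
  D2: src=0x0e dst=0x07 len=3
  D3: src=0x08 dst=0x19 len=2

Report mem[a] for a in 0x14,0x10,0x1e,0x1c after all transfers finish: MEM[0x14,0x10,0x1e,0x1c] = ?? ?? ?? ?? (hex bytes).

MEM[0x14,0x10,0x1e,0x1c] = 2b 2c 84 2c

  after D0: wrote 7B at 0x0a = 9684f52b5a652c
  after D1: wrote 7B at 0x19 = 2b5a652c9684f5
  after D2: wrote 3B at 0x07 = 5a652c
  after D3: wrote 2B at 0x19 = 652c
query mem[0x14]=0x2b, mem[0x10]=0x2c, mem[0x1e]=0x84, mem[0x1c]=0x2c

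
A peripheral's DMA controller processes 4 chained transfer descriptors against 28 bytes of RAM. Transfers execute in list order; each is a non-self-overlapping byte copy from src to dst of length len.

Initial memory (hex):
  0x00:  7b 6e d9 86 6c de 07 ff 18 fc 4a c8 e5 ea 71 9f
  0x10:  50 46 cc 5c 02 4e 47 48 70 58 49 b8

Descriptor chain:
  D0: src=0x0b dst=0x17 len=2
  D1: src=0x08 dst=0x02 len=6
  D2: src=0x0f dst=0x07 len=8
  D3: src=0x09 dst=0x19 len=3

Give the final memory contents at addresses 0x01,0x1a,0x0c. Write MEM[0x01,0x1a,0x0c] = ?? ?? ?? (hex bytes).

MEM[0x01,0x1a,0x0c] = 6e cc 02

  after D0: wrote 2B at 0x17 = c8e5
  after D1: wrote 6B at 0x02 = 18fc4ac8e5ea
  after D2: wrote 8B at 0x07 = 9f5046cc5c024e47
  after D3: wrote 3B at 0x19 = 46cc5c
query mem[0x01]=0x6e, mem[0x1a]=0xcc, mem[0x0c]=0x02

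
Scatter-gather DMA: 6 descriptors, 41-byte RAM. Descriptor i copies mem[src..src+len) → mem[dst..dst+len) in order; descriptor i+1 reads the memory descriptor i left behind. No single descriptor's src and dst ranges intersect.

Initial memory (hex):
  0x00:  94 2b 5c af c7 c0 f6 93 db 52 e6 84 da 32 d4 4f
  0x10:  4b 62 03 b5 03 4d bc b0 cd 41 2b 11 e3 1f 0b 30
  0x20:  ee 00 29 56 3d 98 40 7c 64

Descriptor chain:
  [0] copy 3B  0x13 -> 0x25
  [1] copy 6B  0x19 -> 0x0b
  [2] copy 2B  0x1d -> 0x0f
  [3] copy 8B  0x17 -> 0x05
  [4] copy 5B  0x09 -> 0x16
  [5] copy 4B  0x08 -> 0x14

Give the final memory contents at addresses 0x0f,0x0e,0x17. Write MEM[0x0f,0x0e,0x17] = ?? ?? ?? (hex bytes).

D0: mem[0x25..0x27] <- [b5 03 4d]
D1: mem[0x0b..0x10] <- [41 2b 11 e3 1f 0b]
D2: mem[0x0f..0x10] <- [1f 0b]
D3: mem[0x05..0x0c] <- [b0 cd 41 2b 11 e3 1f 0b]
D4: mem[0x16..0x1a] <- [11 e3 1f 0b 11]
D5: mem[0x14..0x17] <- [2b 11 e3 1f]
query mem[0x0f]=0x1f, mem[0x0e]=0xe3, mem[0x17]=0x1f

MEM[0x0f,0x0e,0x17] = 1f e3 1f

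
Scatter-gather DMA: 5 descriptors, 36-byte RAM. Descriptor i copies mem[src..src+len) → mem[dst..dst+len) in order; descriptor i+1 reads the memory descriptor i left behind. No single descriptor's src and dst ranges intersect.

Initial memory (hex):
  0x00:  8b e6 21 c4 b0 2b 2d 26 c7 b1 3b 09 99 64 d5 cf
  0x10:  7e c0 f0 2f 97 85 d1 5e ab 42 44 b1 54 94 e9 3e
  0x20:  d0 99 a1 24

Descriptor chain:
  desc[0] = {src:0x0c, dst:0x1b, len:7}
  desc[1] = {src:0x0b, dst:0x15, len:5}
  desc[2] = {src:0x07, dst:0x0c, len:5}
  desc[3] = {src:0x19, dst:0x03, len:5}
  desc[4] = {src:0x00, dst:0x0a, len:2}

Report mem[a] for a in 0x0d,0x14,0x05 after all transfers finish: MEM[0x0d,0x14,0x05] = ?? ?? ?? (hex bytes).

MEM[0x0d,0x14,0x05] = c7 97 99

  after D0: wrote 7B at 0x1b = 9964d5cf7ec0f0
  after D1: wrote 5B at 0x15 = 099964d5cf
  after D2: wrote 5B at 0x0c = 26c7b13b09
  after D3: wrote 5B at 0x03 = cf449964d5
  after D4: wrote 2B at 0x0a = 8be6
query mem[0x0d]=0xc7, mem[0x14]=0x97, mem[0x05]=0x99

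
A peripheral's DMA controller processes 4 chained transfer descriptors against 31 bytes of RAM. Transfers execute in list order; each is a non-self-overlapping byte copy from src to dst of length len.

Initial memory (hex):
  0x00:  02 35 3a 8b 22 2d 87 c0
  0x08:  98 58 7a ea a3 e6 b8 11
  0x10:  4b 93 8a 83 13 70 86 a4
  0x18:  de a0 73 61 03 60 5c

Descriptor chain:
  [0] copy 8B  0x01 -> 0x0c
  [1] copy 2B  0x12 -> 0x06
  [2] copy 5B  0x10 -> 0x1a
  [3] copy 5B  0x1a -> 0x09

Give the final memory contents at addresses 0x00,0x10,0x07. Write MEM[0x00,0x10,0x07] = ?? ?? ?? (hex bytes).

MEM[0x00,0x10,0x07] = 02 2d 98

D0: mem[0x0c..0x13] <- [35 3a 8b 22 2d 87 c0 98]
D1: mem[0x06..0x07] <- [c0 98]
D2: mem[0x1a..0x1e] <- [2d 87 c0 98 13]
D3: mem[0x09..0x0d] <- [2d 87 c0 98 13]
query mem[0x00]=0x02, mem[0x10]=0x2d, mem[0x07]=0x98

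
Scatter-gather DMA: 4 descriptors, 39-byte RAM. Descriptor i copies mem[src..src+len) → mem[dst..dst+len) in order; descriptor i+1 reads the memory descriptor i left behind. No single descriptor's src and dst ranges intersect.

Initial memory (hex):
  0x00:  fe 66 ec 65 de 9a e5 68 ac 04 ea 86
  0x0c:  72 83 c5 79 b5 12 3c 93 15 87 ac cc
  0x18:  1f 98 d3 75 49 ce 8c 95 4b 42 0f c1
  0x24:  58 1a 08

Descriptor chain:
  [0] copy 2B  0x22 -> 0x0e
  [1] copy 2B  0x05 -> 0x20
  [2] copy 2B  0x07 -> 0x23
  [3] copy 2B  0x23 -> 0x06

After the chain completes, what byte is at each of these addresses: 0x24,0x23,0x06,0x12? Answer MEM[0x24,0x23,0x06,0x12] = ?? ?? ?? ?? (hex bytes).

[0] 0x22->0x0e len=2 : 0f c1
[1] 0x05->0x20 len=2 : 9a e5
[2] 0x07->0x23 len=2 : 68 ac
[3] 0x23->0x06 len=2 : 68 ac
query mem[0x24]=0xac, mem[0x23]=0x68, mem[0x06]=0x68, mem[0x12]=0x3c

MEM[0x24,0x23,0x06,0x12] = ac 68 68 3c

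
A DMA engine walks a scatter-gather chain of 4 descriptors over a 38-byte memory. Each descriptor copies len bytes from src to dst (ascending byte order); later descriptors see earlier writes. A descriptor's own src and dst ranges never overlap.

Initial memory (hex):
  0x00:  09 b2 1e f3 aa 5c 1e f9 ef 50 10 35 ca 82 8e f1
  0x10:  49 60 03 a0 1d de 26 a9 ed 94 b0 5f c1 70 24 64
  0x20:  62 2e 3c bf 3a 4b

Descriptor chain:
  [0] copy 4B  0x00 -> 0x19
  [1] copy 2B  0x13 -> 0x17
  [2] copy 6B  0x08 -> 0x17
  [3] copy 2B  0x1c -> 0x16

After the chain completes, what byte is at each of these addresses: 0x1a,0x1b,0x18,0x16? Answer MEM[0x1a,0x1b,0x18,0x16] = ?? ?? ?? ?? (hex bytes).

  after D0: wrote 4B at 0x19 = 09b21ef3
  after D1: wrote 2B at 0x17 = a01d
  after D2: wrote 6B at 0x17 = ef501035ca82
  after D3: wrote 2B at 0x16 = 8270
query mem[0x1a]=0x35, mem[0x1b]=0xca, mem[0x18]=0x50, mem[0x16]=0x82

MEM[0x1a,0x1b,0x18,0x16] = 35 ca 50 82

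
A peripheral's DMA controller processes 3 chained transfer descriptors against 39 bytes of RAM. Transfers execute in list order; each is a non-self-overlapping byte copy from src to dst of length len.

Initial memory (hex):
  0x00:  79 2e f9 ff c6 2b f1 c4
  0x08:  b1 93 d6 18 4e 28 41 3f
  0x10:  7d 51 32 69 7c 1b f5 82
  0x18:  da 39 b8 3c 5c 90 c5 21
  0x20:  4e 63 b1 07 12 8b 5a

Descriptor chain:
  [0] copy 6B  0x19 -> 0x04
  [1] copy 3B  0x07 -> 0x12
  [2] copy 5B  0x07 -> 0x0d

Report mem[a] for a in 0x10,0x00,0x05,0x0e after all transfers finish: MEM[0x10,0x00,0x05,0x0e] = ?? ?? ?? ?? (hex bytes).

MEM[0x10,0x00,0x05,0x0e] = d6 79 b8 90

  after D0: wrote 6B at 0x04 = 39b83c5c90c5
  after D1: wrote 3B at 0x12 = 5c90c5
  after D2: wrote 5B at 0x0d = 5c90c5d618
query mem[0x10]=0xd6, mem[0x00]=0x79, mem[0x05]=0xb8, mem[0x0e]=0x90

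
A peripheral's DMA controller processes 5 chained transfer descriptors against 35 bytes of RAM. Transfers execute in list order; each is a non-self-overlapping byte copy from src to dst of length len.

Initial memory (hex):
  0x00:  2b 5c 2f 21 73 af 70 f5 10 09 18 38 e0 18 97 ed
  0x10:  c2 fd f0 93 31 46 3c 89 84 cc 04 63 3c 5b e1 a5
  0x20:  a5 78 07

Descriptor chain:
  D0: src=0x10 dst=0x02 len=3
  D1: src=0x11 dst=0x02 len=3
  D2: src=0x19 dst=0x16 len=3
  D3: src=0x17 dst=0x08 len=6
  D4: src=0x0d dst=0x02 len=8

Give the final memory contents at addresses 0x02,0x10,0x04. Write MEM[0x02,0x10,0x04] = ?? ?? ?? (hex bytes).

MEM[0x02,0x10,0x04] = 3c c2 ed

D0: mem[0x02..0x04] <- [c2 fd f0]
D1: mem[0x02..0x04] <- [fd f0 93]
D2: mem[0x16..0x18] <- [cc 04 63]
D3: mem[0x08..0x0d] <- [04 63 cc 04 63 3c]
D4: mem[0x02..0x09] <- [3c 97 ed c2 fd f0 93 31]
query mem[0x02]=0x3c, mem[0x10]=0xc2, mem[0x04]=0xed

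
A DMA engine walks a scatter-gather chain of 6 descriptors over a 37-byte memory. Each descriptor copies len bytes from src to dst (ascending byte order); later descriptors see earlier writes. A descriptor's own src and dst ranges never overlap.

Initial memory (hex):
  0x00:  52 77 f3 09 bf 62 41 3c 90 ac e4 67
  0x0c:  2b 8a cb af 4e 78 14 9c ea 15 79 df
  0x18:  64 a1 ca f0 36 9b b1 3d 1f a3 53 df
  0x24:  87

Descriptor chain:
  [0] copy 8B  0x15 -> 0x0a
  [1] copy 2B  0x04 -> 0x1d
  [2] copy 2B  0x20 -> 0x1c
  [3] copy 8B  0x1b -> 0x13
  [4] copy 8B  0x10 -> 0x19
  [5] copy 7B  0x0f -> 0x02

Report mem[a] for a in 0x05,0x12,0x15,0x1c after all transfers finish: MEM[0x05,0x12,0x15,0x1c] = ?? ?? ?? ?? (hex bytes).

MEM[0x05,0x12,0x15,0x1c] = 14 14 a3 f0

#0 dst[0x0a+8] := {0x15,0x79,0xdf,0x64,0xa1,0xca,0xf0,0x36}
#1 dst[0x1d+2] := {0xbf,0x62}
#2 dst[0x1c+2] := {0x1f,0xa3}
#3 dst[0x13+8] := {0xf0,0x1f,0xa3,0x62,0x3d,0x1f,0xa3,0x53}
#4 dst[0x19+8] := {0xf0,0x36,0x14,0xf0,0x1f,0xa3,0x62,0x3d}
#5 dst[0x02+7] := {0xca,0xf0,0x36,0x14,0xf0,0x1f,0xa3}
query mem[0x05]=0x14, mem[0x12]=0x14, mem[0x15]=0xa3, mem[0x1c]=0xf0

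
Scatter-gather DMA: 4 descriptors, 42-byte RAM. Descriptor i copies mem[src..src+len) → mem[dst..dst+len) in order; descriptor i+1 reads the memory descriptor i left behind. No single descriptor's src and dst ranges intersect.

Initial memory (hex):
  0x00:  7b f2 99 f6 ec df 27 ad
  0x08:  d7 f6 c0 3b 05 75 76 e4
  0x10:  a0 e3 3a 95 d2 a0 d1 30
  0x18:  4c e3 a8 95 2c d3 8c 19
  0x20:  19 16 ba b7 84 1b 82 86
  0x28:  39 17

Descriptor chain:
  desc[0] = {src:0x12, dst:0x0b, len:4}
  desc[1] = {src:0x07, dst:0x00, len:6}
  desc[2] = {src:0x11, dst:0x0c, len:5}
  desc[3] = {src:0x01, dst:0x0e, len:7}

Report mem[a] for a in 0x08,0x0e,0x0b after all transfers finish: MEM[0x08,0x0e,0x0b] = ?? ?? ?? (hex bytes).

#0 dst[0x0b+4] := {0x3a,0x95,0xd2,0xa0}
#1 dst[0x00+6] := {0xad,0xd7,0xf6,0xc0,0x3a,0x95}
#2 dst[0x0c+5] := {0xe3,0x3a,0x95,0xd2,0xa0}
#3 dst[0x0e+7] := {0xd7,0xf6,0xc0,0x3a,0x95,0x27,0xad}
query mem[0x08]=0xd7, mem[0x0e]=0xd7, mem[0x0b]=0x3a

MEM[0x08,0x0e,0x0b] = d7 d7 3a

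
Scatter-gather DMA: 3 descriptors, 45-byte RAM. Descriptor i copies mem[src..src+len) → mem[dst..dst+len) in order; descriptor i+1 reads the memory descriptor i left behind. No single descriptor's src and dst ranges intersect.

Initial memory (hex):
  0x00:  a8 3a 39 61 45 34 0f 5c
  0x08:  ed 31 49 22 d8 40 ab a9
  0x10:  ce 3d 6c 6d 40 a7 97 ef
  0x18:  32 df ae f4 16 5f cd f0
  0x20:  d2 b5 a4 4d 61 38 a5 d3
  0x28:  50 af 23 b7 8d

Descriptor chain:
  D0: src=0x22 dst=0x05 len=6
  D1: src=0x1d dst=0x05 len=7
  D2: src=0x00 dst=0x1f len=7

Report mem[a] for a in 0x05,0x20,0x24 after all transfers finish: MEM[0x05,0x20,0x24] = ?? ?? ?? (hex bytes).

[0] 0x22->0x05 len=6 : a4 4d 61 38 a5 d3
[1] 0x1d->0x05 len=7 : 5f cd f0 d2 b5 a4 4d
[2] 0x00->0x1f len=7 : a8 3a 39 61 45 5f cd
query mem[0x05]=0x5f, mem[0x20]=0x3a, mem[0x24]=0x5f

MEM[0x05,0x20,0x24] = 5f 3a 5f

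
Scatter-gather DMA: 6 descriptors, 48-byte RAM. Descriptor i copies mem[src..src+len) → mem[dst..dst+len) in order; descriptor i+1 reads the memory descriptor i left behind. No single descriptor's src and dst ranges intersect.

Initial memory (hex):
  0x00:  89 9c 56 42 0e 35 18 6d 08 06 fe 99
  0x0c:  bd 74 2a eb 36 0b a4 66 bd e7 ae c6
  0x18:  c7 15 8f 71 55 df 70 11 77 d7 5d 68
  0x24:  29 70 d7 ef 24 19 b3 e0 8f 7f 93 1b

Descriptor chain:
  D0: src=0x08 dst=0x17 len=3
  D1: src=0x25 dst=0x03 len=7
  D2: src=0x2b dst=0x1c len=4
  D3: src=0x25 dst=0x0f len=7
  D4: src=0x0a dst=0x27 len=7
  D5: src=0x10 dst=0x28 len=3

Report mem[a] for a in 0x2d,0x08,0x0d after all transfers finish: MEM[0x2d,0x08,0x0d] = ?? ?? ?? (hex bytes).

MEM[0x2d,0x08,0x0d] = d7 b3 74

D0: mem[0x17..0x19] <- [08 06 fe]
D1: mem[0x03..0x09] <- [70 d7 ef 24 19 b3 e0]
D2: mem[0x1c..0x1f] <- [e0 8f 7f 93]
D3: mem[0x0f..0x15] <- [70 d7 ef 24 19 b3 e0]
D4: mem[0x27..0x2d] <- [fe 99 bd 74 2a 70 d7]
D5: mem[0x28..0x2a] <- [d7 ef 24]
query mem[0x2d]=0xd7, mem[0x08]=0xb3, mem[0x0d]=0x74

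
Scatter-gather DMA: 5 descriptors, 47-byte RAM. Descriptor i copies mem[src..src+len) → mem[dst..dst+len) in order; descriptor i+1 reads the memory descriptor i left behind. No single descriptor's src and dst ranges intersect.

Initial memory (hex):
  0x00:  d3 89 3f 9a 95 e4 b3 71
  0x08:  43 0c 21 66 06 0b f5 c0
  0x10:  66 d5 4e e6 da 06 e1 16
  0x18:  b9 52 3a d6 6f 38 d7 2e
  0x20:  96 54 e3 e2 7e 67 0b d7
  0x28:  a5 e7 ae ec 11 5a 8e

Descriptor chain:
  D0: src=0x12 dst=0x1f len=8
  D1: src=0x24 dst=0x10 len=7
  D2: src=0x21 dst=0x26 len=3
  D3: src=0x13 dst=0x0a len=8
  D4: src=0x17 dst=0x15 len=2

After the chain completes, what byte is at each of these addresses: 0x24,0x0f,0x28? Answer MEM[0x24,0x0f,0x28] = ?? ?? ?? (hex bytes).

MEM[0x24,0x0f,0x28] = 16 b9 e1

  after D0: wrote 8B at 0x1f = 4ee6da06e116b952
  after D1: wrote 7B at 0x10 = 16b952d7a5e7ae
  after D2: wrote 3B at 0x26 = da06e1
  after D3: wrote 8B at 0x0a = d7a5e7ae16b9523a
  after D4: wrote 2B at 0x15 = 16b9
query mem[0x24]=0x16, mem[0x0f]=0xb9, mem[0x28]=0xe1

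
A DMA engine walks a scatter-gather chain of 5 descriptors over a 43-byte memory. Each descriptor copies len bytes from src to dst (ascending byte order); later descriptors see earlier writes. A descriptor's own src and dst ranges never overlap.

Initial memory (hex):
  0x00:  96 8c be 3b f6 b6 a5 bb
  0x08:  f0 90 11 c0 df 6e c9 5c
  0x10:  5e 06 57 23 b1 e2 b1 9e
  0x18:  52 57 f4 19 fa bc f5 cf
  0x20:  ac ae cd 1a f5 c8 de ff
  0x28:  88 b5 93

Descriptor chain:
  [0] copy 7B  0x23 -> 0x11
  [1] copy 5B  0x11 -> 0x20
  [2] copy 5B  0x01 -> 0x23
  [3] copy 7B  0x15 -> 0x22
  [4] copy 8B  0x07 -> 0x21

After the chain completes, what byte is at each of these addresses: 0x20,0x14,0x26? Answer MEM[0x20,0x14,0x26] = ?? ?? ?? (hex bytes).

MEM[0x20,0x14,0x26] = 1a de df

D0: mem[0x11..0x17] <- [1a f5 c8 de ff 88 b5]
D1: mem[0x20..0x24] <- [1a f5 c8 de ff]
D2: mem[0x23..0x27] <- [8c be 3b f6 b6]
D3: mem[0x22..0x28] <- [ff 88 b5 52 57 f4 19]
D4: mem[0x21..0x28] <- [bb f0 90 11 c0 df 6e c9]
query mem[0x20]=0x1a, mem[0x14]=0xde, mem[0x26]=0xdf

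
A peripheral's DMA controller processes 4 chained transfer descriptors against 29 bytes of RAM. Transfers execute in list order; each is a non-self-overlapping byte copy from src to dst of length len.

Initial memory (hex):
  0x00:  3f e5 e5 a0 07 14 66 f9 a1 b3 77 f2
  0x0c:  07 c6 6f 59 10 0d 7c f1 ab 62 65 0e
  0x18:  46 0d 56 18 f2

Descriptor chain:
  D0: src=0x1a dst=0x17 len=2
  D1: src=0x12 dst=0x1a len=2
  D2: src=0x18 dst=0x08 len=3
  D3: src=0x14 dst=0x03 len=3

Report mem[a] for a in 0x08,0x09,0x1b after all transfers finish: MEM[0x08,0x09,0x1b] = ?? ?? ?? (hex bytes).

MEM[0x08,0x09,0x1b] = 18 0d f1

  after D0: wrote 2B at 0x17 = 5618
  after D1: wrote 2B at 0x1a = 7cf1
  after D2: wrote 3B at 0x08 = 180d7c
  after D3: wrote 3B at 0x03 = ab6265
query mem[0x08]=0x18, mem[0x09]=0x0d, mem[0x1b]=0xf1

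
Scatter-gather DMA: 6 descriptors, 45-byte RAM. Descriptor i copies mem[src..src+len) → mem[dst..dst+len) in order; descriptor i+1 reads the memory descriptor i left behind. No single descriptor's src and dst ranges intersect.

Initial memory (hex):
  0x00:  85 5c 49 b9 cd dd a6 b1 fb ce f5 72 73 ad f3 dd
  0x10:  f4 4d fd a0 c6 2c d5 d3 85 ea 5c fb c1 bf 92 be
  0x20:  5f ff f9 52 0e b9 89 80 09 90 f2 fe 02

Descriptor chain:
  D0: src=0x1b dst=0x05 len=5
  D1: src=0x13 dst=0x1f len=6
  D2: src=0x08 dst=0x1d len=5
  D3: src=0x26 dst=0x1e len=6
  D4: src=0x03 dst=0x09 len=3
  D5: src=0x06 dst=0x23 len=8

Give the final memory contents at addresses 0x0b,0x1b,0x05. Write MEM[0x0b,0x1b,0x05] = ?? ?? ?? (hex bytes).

#0 dst[0x05+5] := {0xfb,0xc1,0xbf,0x92,0xbe}
#1 dst[0x1f+6] := {0xa0,0xc6,0x2c,0xd5,0xd3,0x85}
#2 dst[0x1d+5] := {0x92,0xbe,0xf5,0x72,0x73}
#3 dst[0x1e+6] := {0x89,0x80,0x09,0x90,0xf2,0xfe}
#4 dst[0x09+3] := {0xb9,0xcd,0xfb}
#5 dst[0x23+8] := {0xc1,0xbf,0x92,0xb9,0xcd,0xfb,0x73,0xad}
query mem[0x0b]=0xfb, mem[0x1b]=0xfb, mem[0x05]=0xfb

MEM[0x0b,0x1b,0x05] = fb fb fb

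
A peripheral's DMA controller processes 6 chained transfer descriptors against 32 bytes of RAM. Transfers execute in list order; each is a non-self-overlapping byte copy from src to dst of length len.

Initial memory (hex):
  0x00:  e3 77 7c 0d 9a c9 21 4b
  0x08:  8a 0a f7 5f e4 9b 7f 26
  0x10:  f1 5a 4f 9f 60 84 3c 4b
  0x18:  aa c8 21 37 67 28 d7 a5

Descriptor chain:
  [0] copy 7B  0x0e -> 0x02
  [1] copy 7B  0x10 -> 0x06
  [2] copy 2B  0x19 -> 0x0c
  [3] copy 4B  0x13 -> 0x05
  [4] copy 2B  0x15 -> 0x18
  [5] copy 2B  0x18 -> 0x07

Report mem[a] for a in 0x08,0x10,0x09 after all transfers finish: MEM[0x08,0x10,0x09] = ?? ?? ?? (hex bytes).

MEM[0x08,0x10,0x09] = 3c f1 9f

[0] 0x0e->0x02 len=7 : 7f 26 f1 5a 4f 9f 60
[1] 0x10->0x06 len=7 : f1 5a 4f 9f 60 84 3c
[2] 0x19->0x0c len=2 : c8 21
[3] 0x13->0x05 len=4 : 9f 60 84 3c
[4] 0x15->0x18 len=2 : 84 3c
[5] 0x18->0x07 len=2 : 84 3c
query mem[0x08]=0x3c, mem[0x10]=0xf1, mem[0x09]=0x9f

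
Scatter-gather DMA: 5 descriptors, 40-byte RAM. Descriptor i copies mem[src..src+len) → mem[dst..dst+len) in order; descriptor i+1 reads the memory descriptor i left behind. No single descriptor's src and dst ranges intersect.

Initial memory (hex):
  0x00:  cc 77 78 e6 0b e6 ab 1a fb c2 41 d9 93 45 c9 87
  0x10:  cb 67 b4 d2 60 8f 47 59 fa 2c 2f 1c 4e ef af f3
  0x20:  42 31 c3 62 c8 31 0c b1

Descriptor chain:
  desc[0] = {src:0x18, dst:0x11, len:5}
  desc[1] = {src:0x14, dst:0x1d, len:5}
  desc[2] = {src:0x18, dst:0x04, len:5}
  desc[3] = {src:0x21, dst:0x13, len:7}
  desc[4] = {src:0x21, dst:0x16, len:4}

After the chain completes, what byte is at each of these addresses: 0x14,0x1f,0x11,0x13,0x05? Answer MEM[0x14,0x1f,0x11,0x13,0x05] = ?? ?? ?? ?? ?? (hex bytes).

MEM[0x14,0x1f,0x11,0x13,0x05] = c3 47 fa fa 2c

[0] 0x18->0x11 len=5 : fa 2c 2f 1c 4e
[1] 0x14->0x1d len=5 : 1c 4e 47 59 fa
[2] 0x18->0x04 len=5 : fa 2c 2f 1c 4e
[3] 0x21->0x13 len=7 : fa c3 62 c8 31 0c b1
[4] 0x21->0x16 len=4 : fa c3 62 c8
query mem[0x14]=0xc3, mem[0x1f]=0x47, mem[0x11]=0xfa, mem[0x13]=0xfa, mem[0x05]=0x2c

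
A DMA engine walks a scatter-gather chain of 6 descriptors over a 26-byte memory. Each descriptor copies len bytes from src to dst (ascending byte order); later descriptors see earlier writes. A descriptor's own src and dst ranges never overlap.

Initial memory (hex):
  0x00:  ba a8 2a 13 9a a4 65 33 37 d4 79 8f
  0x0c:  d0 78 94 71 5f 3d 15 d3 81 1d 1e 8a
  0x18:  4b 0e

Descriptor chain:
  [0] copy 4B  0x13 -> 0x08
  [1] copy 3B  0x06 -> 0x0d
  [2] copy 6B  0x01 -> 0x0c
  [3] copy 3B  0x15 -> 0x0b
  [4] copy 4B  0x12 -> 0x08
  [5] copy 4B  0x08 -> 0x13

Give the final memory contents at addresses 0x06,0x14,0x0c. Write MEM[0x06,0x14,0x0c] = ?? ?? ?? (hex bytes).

MEM[0x06,0x14,0x0c] = 65 d3 1e

[0] 0x13->0x08 len=4 : d3 81 1d 1e
[1] 0x06->0x0d len=3 : 65 33 d3
[2] 0x01->0x0c len=6 : a8 2a 13 9a a4 65
[3] 0x15->0x0b len=3 : 1d 1e 8a
[4] 0x12->0x08 len=4 : 15 d3 81 1d
[5] 0x08->0x13 len=4 : 15 d3 81 1d
query mem[0x06]=0x65, mem[0x14]=0xd3, mem[0x0c]=0x1e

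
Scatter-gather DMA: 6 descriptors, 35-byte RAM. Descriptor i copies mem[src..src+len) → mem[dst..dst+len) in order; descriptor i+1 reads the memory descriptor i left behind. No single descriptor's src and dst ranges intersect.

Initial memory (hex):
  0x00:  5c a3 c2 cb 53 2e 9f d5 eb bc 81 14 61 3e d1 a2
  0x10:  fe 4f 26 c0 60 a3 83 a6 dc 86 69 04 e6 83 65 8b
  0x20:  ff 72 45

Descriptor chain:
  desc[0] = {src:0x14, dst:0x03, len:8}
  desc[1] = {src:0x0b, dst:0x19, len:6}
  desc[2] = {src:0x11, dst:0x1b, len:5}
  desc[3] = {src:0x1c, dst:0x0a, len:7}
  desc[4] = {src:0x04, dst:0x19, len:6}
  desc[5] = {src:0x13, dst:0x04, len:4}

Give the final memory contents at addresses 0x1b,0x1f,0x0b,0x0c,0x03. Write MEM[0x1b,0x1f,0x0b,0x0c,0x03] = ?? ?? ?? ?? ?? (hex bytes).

MEM[0x1b,0x1f,0x0b,0x0c,0x03] = a6 a3 c0 60 60

  after D0: wrote 8B at 0x03 = 60a383a6dc866904
  after D1: wrote 6B at 0x19 = 14613ed1a2fe
  after D2: wrote 5B at 0x1b = 4f26c060a3
  after D3: wrote 7B at 0x0a = 26c060a3ff7245
  after D4: wrote 6B at 0x19 = a383a6dc8669
  after D5: wrote 4B at 0x04 = c060a383
query mem[0x1b]=0xa6, mem[0x1f]=0xa3, mem[0x0b]=0xc0, mem[0x0c]=0x60, mem[0x03]=0x60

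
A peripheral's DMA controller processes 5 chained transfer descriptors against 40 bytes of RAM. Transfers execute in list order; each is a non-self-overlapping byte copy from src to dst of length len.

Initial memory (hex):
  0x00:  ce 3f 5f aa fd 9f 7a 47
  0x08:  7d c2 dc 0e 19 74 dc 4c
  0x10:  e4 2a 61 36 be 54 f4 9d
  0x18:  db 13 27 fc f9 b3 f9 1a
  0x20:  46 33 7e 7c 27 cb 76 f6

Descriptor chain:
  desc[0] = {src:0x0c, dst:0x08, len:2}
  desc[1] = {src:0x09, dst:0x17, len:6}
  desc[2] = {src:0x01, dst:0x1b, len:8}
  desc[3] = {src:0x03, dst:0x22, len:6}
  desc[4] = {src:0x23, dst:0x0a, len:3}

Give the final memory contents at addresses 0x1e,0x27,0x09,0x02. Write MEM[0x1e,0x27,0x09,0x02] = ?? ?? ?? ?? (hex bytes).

  after D0: wrote 2B at 0x08 = 1974
  after D1: wrote 6B at 0x17 = 74dc0e1974dc
  after D2: wrote 8B at 0x1b = 3f5faafd9f7a4719
  after D3: wrote 6B at 0x22 = aafd9f7a4719
  after D4: wrote 3B at 0x0a = fd9f7a
query mem[0x1e]=0xfd, mem[0x27]=0x19, mem[0x09]=0x74, mem[0x02]=0x5f

MEM[0x1e,0x27,0x09,0x02] = fd 19 74 5f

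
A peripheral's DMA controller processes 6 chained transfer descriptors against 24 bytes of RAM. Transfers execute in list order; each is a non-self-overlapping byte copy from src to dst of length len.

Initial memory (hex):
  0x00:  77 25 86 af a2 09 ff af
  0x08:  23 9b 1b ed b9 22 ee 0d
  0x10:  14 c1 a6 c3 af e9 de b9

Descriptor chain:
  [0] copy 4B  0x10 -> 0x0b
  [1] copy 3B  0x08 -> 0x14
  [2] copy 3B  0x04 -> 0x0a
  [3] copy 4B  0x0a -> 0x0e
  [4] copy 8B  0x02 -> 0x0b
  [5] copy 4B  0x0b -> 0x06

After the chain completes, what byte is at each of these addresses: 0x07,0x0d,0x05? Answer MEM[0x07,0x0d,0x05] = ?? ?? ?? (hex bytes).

D0: mem[0x0b..0x0e] <- [14 c1 a6 c3]
D1: mem[0x14..0x16] <- [23 9b 1b]
D2: mem[0x0a..0x0c] <- [a2 09 ff]
D3: mem[0x0e..0x11] <- [a2 09 ff a6]
D4: mem[0x0b..0x12] <- [86 af a2 09 ff af 23 9b]
D5: mem[0x06..0x09] <- [86 af a2 09]
query mem[0x07]=0xaf, mem[0x0d]=0xa2, mem[0x05]=0x09

MEM[0x07,0x0d,0x05] = af a2 09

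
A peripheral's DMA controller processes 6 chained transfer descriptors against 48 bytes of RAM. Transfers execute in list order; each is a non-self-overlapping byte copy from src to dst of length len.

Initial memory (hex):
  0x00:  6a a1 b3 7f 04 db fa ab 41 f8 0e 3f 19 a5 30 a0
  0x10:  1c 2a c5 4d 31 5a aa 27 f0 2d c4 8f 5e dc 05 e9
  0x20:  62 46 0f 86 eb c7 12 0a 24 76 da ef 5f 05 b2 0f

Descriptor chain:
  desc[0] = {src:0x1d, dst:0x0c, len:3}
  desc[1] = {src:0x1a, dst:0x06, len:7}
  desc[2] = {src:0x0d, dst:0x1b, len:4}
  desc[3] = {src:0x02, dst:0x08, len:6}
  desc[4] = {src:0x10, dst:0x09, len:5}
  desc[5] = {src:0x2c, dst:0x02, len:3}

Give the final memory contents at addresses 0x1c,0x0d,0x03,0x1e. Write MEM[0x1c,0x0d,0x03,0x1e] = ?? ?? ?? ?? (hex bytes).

[0] 0x1d->0x0c len=3 : dc 05 e9
[1] 0x1a->0x06 len=7 : c4 8f 5e dc 05 e9 62
[2] 0x0d->0x1b len=4 : 05 e9 a0 1c
[3] 0x02->0x08 len=6 : b3 7f 04 db c4 8f
[4] 0x10->0x09 len=5 : 1c 2a c5 4d 31
[5] 0x2c->0x02 len=3 : 5f 05 b2
query mem[0x1c]=0xe9, mem[0x0d]=0x31, mem[0x03]=0x05, mem[0x1e]=0x1c

MEM[0x1c,0x0d,0x03,0x1e] = e9 31 05 1c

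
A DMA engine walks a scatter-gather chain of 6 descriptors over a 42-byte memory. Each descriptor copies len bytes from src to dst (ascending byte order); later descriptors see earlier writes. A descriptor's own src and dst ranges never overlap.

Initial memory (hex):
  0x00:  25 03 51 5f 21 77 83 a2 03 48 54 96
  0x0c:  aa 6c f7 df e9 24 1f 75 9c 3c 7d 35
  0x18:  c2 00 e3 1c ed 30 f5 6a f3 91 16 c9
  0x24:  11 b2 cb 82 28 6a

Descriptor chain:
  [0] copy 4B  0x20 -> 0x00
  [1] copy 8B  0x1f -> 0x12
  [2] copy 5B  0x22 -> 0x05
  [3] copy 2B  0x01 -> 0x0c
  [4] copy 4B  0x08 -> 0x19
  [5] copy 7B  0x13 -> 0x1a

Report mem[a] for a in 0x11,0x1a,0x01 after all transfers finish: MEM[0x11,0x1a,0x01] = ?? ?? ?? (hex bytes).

MEM[0x11,0x1a,0x01] = 24 f3 91

[0] 0x20->0x00 len=4 : f3 91 16 c9
[1] 0x1f->0x12 len=8 : 6a f3 91 16 c9 11 b2 cb
[2] 0x22->0x05 len=5 : 16 c9 11 b2 cb
[3] 0x01->0x0c len=2 : 91 16
[4] 0x08->0x19 len=4 : b2 cb 54 96
[5] 0x13->0x1a len=7 : f3 91 16 c9 11 b2 b2
query mem[0x11]=0x24, mem[0x1a]=0xf3, mem[0x01]=0x91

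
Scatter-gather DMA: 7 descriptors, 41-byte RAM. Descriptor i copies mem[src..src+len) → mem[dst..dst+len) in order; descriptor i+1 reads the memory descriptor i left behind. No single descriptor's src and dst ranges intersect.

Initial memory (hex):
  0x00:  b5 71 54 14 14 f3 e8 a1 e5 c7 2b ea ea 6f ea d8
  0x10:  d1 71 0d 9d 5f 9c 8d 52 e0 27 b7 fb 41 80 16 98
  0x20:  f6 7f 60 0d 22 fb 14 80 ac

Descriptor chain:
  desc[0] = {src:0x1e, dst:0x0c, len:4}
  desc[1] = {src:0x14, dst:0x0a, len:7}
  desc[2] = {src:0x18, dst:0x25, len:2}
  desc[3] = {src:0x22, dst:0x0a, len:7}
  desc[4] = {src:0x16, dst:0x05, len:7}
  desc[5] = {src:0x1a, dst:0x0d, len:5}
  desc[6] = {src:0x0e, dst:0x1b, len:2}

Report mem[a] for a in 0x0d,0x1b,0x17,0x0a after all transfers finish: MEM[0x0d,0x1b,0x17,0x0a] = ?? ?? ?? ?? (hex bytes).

#0 dst[0x0c+4] := {0x16,0x98,0xf6,0x7f}
#1 dst[0x0a+7] := {0x5f,0x9c,0x8d,0x52,0xe0,0x27,0xb7}
#2 dst[0x25+2] := {0xe0,0x27}
#3 dst[0x0a+7] := {0x60,0x0d,0x22,0xe0,0x27,0x80,0xac}
#4 dst[0x05+7] := {0x8d,0x52,0xe0,0x27,0xb7,0xfb,0x41}
#5 dst[0x0d+5] := {0xb7,0xfb,0x41,0x80,0x16}
#6 dst[0x1b+2] := {0xfb,0x41}
query mem[0x0d]=0xb7, mem[0x1b]=0xfb, mem[0x17]=0x52, mem[0x0a]=0xfb

MEM[0x0d,0x1b,0x17,0x0a] = b7 fb 52 fb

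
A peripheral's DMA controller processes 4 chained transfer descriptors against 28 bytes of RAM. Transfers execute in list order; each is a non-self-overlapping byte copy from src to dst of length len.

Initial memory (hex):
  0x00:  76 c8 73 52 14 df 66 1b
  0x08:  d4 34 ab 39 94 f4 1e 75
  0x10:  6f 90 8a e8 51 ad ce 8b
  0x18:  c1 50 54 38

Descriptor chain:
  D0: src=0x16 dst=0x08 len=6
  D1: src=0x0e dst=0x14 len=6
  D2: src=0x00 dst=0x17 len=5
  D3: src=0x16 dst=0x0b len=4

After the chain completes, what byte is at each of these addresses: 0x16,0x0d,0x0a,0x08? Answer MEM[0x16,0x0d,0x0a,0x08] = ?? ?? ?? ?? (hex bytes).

  after D0: wrote 6B at 0x08 = ce8bc1505438
  after D1: wrote 6B at 0x14 = 1e756f908ae8
  after D2: wrote 5B at 0x17 = 76c8735214
  after D3: wrote 4B at 0x0b = 6f76c873
query mem[0x16]=0x6f, mem[0x0d]=0xc8, mem[0x0a]=0xc1, mem[0x08]=0xce

MEM[0x16,0x0d,0x0a,0x08] = 6f c8 c1 ce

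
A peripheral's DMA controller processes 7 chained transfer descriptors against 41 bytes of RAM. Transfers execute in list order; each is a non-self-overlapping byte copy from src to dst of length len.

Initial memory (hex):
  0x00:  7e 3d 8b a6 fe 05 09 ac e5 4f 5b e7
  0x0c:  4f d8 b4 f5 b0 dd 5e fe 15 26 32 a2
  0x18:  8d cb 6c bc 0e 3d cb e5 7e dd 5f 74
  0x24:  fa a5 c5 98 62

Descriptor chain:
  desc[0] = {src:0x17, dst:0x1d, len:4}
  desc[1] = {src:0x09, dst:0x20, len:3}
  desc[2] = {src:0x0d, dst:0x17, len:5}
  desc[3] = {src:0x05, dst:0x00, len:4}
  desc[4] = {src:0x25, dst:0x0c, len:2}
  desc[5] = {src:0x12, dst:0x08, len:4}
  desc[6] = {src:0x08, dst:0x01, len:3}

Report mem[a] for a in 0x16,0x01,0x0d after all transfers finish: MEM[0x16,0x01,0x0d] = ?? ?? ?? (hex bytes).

[0] 0x17->0x1d len=4 : a2 8d cb 6c
[1] 0x09->0x20 len=3 : 4f 5b e7
[2] 0x0d->0x17 len=5 : d8 b4 f5 b0 dd
[3] 0x05->0x00 len=4 : 05 09 ac e5
[4] 0x25->0x0c len=2 : a5 c5
[5] 0x12->0x08 len=4 : 5e fe 15 26
[6] 0x08->0x01 len=3 : 5e fe 15
query mem[0x16]=0x32, mem[0x01]=0x5e, mem[0x0d]=0xc5

MEM[0x16,0x01,0x0d] = 32 5e c5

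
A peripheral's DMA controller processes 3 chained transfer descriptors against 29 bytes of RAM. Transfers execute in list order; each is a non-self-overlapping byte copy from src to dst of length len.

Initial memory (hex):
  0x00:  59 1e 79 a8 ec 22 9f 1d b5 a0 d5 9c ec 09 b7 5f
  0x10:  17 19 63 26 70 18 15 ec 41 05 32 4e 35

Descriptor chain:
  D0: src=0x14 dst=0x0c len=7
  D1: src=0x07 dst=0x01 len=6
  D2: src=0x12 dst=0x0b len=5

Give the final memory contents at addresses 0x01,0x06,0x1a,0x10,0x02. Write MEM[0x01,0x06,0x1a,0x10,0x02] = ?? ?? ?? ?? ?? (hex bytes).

D0: mem[0x0c..0x12] <- [70 18 15 ec 41 05 32]
D1: mem[0x01..0x06] <- [1d b5 a0 d5 9c 70]
D2: mem[0x0b..0x0f] <- [32 26 70 18 15]
query mem[0x01]=0x1d, mem[0x06]=0x70, mem[0x1a]=0x32, mem[0x10]=0x41, mem[0x02]=0xb5

MEM[0x01,0x06,0x1a,0x10,0x02] = 1d 70 32 41 b5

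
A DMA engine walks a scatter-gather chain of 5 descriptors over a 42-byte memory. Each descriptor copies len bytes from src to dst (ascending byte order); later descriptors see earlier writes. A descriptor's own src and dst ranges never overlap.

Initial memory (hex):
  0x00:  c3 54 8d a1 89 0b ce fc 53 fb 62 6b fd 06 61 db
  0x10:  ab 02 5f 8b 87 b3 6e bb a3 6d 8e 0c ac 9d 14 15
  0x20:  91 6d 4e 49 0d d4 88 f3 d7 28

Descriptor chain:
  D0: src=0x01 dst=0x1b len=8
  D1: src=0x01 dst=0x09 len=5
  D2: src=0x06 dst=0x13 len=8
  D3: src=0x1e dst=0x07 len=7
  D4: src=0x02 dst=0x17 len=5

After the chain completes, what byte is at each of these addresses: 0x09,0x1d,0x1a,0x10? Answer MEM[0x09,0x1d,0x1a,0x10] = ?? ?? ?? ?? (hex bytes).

MEM[0x09,0x1d,0x1a,0x10] = ce a1 0b ab

#0 dst[0x1b+8] := {0x54,0x8d,0xa1,0x89,0x0b,0xce,0xfc,0x53}
#1 dst[0x09+5] := {0x54,0x8d,0xa1,0x89,0x0b}
#2 dst[0x13+8] := {0xce,0xfc,0x53,0x54,0x8d,0xa1,0x89,0x0b}
#3 dst[0x07+7] := {0x89,0x0b,0xce,0xfc,0x53,0x49,0x0d}
#4 dst[0x17+5] := {0x8d,0xa1,0x89,0x0b,0xce}
query mem[0x09]=0xce, mem[0x1d]=0xa1, mem[0x1a]=0x0b, mem[0x10]=0xab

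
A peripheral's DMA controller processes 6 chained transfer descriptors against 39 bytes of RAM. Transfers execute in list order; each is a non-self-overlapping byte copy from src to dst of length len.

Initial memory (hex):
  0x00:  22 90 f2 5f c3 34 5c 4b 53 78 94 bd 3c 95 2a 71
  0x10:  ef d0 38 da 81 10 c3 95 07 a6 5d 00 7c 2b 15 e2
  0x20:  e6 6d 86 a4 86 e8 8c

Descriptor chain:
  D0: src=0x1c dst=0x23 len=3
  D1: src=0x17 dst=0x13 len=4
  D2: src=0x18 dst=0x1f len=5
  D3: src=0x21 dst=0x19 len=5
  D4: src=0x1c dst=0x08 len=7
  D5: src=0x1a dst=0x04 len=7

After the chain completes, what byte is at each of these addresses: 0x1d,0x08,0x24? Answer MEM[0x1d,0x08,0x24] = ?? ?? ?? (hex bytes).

MEM[0x1d,0x08,0x24] = 15 15 2b

  after D0: wrote 3B at 0x23 = 7c2b15
  after D1: wrote 4B at 0x13 = 9507a65d
  after D2: wrote 5B at 0x1f = 07a65d007c
  after D3: wrote 5B at 0x19 = 5d007c2b15
  after D4: wrote 7B at 0x08 = 2b151507a65d00
  after D5: wrote 7B at 0x04 = 007c2b151507a6
query mem[0x1d]=0x15, mem[0x08]=0x15, mem[0x24]=0x2b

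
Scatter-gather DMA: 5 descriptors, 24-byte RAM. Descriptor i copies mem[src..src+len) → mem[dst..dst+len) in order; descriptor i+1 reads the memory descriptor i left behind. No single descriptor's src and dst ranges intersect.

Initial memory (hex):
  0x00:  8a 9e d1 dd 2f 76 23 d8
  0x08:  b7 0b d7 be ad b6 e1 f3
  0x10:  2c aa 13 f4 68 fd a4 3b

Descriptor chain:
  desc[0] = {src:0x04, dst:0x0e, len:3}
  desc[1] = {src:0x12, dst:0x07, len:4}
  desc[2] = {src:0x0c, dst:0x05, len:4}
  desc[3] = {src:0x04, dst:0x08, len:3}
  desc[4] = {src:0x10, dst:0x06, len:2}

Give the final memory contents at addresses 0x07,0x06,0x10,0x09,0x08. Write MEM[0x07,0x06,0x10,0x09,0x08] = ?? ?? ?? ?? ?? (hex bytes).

#0 dst[0x0e+3] := {0x2f,0x76,0x23}
#1 dst[0x07+4] := {0x13,0xf4,0x68,0xfd}
#2 dst[0x05+4] := {0xad,0xb6,0x2f,0x76}
#3 dst[0x08+3] := {0x2f,0xad,0xb6}
#4 dst[0x06+2] := {0x23,0xaa}
query mem[0x07]=0xaa, mem[0x06]=0x23, mem[0x10]=0x23, mem[0x09]=0xad, mem[0x08]=0x2f

MEM[0x07,0x06,0x10,0x09,0x08] = aa 23 23 ad 2f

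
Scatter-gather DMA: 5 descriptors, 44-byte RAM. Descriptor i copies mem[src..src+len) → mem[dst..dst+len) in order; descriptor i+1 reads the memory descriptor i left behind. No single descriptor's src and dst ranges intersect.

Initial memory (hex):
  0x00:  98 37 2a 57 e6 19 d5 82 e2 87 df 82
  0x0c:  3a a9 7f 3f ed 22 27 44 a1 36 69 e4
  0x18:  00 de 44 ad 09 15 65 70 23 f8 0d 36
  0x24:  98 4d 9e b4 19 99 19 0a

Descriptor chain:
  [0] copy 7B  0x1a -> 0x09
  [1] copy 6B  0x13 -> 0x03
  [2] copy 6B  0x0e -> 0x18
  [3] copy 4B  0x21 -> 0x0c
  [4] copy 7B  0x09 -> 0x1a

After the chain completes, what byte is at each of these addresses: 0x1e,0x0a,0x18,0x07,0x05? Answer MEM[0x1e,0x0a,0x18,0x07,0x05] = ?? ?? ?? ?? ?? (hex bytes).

[0] 0x1a->0x09 len=7 : 44 ad 09 15 65 70 23
[1] 0x13->0x03 len=6 : 44 a1 36 69 e4 00
[2] 0x0e->0x18 len=6 : 70 23 ed 22 27 44
[3] 0x21->0x0c len=4 : f8 0d 36 98
[4] 0x09->0x1a len=7 : 44 ad 09 f8 0d 36 98
query mem[0x1e]=0x0d, mem[0x0a]=0xad, mem[0x18]=0x70, mem[0x07]=0xe4, mem[0x05]=0x36

MEM[0x1e,0x0a,0x18,0x07,0x05] = 0d ad 70 e4 36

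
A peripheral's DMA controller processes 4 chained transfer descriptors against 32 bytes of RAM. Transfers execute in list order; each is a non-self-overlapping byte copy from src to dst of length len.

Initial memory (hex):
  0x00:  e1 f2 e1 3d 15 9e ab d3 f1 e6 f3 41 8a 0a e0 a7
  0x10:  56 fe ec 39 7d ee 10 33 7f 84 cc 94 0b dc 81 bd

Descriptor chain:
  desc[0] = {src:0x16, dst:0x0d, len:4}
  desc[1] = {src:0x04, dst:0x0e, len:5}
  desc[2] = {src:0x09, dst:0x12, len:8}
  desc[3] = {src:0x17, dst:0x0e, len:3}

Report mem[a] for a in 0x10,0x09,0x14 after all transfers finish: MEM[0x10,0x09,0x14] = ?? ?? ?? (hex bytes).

MEM[0x10,0x09,0x14] = ab e6 41

D0: mem[0x0d..0x10] <- [10 33 7f 84]
D1: mem[0x0e..0x12] <- [15 9e ab d3 f1]
D2: mem[0x12..0x19] <- [e6 f3 41 8a 10 15 9e ab]
D3: mem[0x0e..0x10] <- [15 9e ab]
query mem[0x10]=0xab, mem[0x09]=0xe6, mem[0x14]=0x41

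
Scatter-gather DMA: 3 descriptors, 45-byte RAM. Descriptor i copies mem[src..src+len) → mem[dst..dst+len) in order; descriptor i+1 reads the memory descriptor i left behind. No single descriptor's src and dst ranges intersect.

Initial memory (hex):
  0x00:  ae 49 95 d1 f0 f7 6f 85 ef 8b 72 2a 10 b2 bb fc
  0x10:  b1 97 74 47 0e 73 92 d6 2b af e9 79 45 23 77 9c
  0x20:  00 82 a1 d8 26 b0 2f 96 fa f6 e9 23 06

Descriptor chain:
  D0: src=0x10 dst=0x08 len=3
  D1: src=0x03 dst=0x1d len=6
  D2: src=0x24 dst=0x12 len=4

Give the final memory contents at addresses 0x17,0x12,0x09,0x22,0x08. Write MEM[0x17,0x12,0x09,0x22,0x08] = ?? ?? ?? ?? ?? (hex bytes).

  after D0: wrote 3B at 0x08 = b19774
  after D1: wrote 6B at 0x1d = d1f0f76f85b1
  after D2: wrote 4B at 0x12 = 26b02f96
query mem[0x17]=0xd6, mem[0x12]=0x26, mem[0x09]=0x97, mem[0x22]=0xb1, mem[0x08]=0xb1

MEM[0x17,0x12,0x09,0x22,0x08] = d6 26 97 b1 b1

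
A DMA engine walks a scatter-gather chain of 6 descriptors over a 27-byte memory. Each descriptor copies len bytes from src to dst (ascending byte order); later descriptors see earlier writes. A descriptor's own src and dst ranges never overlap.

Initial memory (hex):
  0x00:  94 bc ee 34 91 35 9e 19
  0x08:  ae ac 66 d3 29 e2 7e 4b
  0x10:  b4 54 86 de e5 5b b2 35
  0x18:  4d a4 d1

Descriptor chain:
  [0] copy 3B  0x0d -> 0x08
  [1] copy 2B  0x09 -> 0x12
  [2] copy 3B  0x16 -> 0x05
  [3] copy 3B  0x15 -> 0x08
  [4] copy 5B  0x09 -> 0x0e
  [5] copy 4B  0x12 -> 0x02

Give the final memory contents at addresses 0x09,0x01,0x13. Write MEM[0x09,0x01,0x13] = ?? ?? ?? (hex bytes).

MEM[0x09,0x01,0x13] = b2 bc 4b

#0 dst[0x08+3] := {0xe2,0x7e,0x4b}
#1 dst[0x12+2] := {0x7e,0x4b}
#2 dst[0x05+3] := {0xb2,0x35,0x4d}
#3 dst[0x08+3] := {0x5b,0xb2,0x35}
#4 dst[0x0e+5] := {0xb2,0x35,0xd3,0x29,0xe2}
#5 dst[0x02+4] := {0xe2,0x4b,0xe5,0x5b}
query mem[0x09]=0xb2, mem[0x01]=0xbc, mem[0x13]=0x4b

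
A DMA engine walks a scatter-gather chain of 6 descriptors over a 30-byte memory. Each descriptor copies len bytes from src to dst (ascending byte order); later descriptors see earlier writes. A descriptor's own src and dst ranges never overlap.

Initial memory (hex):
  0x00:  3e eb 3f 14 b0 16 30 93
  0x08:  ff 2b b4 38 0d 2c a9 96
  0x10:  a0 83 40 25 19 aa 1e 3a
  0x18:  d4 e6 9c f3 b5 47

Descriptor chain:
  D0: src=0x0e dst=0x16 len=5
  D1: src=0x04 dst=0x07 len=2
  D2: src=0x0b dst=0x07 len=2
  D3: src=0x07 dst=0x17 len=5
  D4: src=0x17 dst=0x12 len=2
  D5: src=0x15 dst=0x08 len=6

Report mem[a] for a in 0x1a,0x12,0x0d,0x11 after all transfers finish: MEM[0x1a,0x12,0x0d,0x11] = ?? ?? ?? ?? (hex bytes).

MEM[0x1a,0x12,0x0d,0x11] = b4 38 b4 83

D0: mem[0x16..0x1a] <- [a9 96 a0 83 40]
D1: mem[0x07..0x08] <- [b0 16]
D2: mem[0x07..0x08] <- [38 0d]
D3: mem[0x17..0x1b] <- [38 0d 2b b4 38]
D4: mem[0x12..0x13] <- [38 0d]
D5: mem[0x08..0x0d] <- [aa a9 38 0d 2b b4]
query mem[0x1a]=0xb4, mem[0x12]=0x38, mem[0x0d]=0xb4, mem[0x11]=0x83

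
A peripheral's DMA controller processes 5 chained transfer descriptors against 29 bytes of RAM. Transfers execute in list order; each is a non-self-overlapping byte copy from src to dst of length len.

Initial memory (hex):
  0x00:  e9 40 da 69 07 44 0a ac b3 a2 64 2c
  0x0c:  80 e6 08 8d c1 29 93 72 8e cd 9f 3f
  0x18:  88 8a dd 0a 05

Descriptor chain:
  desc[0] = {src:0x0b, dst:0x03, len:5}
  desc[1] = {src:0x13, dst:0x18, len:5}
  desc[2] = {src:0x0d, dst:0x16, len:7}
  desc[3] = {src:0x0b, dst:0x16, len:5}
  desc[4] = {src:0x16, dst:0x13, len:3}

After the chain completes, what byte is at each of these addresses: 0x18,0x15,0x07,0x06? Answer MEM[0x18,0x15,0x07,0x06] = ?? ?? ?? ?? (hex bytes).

  after D0: wrote 5B at 0x03 = 2c80e6088d
  after D1: wrote 5B at 0x18 = 728ecd9f3f
  after D2: wrote 7B at 0x16 = e6088dc1299372
  after D3: wrote 5B at 0x16 = 2c80e6088d
  after D4: wrote 3B at 0x13 = 2c80e6
query mem[0x18]=0xe6, mem[0x15]=0xe6, mem[0x07]=0x8d, mem[0x06]=0x08

MEM[0x18,0x15,0x07,0x06] = e6 e6 8d 08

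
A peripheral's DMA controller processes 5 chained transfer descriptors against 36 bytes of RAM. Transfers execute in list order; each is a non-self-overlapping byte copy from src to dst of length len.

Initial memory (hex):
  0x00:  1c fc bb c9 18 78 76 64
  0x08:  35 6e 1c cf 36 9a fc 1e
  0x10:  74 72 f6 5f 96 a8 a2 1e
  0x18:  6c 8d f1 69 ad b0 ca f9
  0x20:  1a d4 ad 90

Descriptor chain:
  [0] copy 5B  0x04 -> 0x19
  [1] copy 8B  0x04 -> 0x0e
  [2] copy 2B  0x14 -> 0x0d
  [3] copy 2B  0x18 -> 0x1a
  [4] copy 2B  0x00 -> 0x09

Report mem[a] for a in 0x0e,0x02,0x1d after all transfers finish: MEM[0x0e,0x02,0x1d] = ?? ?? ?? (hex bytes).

MEM[0x0e,0x02,0x1d] = cf bb 35

[0] 0x04->0x19 len=5 : 18 78 76 64 35
[1] 0x04->0x0e len=8 : 18 78 76 64 35 6e 1c cf
[2] 0x14->0x0d len=2 : 1c cf
[3] 0x18->0x1a len=2 : 6c 18
[4] 0x00->0x09 len=2 : 1c fc
query mem[0x0e]=0xcf, mem[0x02]=0xbb, mem[0x1d]=0x35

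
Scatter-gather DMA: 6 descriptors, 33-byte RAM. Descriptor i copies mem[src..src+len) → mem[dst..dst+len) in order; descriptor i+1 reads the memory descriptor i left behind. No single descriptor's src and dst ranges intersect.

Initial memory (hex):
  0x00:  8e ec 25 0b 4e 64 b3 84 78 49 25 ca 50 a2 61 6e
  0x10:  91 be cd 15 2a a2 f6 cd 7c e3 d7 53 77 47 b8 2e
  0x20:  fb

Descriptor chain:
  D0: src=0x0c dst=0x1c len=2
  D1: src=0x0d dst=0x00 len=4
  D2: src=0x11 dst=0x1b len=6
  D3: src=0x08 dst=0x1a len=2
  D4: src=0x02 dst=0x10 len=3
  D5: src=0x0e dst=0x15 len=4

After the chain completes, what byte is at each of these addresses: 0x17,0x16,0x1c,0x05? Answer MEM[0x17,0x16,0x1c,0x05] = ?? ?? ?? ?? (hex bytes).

MEM[0x17,0x16,0x1c,0x05] = 6e 6e cd 64

#0 dst[0x1c+2] := {0x50,0xa2}
#1 dst[0x00+4] := {0xa2,0x61,0x6e,0x91}
#2 dst[0x1b+6] := {0xbe,0xcd,0x15,0x2a,0xa2,0xf6}
#3 dst[0x1a+2] := {0x78,0x49}
#4 dst[0x10+3] := {0x6e,0x91,0x4e}
#5 dst[0x15+4] := {0x61,0x6e,0x6e,0x91}
query mem[0x17]=0x6e, mem[0x16]=0x6e, mem[0x1c]=0xcd, mem[0x05]=0x64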